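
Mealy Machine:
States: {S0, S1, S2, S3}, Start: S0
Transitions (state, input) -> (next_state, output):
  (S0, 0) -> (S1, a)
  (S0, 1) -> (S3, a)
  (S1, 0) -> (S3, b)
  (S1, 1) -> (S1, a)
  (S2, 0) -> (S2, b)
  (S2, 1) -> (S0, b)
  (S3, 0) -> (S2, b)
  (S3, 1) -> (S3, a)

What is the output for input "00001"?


Step-by-step:
  (S0, 0) -> (S1, a)
  (S1, 0) -> (S3, b)
  (S3, 0) -> (S2, b)
  (S2, 0) -> (S2, b)
  (S2, 1) -> (S0, b)

"abbbb"


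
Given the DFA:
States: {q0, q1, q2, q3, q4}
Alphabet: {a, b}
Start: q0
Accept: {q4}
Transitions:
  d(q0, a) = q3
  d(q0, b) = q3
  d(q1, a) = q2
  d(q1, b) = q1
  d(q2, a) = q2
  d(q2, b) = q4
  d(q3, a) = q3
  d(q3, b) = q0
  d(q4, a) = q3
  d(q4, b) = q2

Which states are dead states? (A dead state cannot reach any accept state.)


Forward reachability from each state:
  q0 -> reaches {q0, q3}, no accept state (dead)
  q1 -> reaches accept state q4 (live)
  q2 -> reaches accept state q4 (live)
  q3 -> reaches {q0, q3}, no accept state (dead)
  q4 -> reaches accept state q4 (live)

{q0, q3}


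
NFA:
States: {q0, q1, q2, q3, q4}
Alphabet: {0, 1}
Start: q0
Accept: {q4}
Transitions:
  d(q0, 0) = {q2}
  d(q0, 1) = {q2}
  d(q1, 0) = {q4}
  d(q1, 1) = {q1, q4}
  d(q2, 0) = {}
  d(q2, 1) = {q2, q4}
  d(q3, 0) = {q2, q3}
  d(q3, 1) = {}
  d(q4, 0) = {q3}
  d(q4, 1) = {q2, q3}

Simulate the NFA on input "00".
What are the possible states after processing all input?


Start: {q0}
  --0--> {q2}
  --0--> {}

{} (empty set, no valid transitions)


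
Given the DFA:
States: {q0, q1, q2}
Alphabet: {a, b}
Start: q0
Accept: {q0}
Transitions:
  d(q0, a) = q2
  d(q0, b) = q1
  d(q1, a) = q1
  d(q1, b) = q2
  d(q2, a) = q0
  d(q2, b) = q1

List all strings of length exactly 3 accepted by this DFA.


All strings of length 3: 8 total
Accepted: 1

"bba"


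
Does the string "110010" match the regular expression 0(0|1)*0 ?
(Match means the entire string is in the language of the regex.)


|string| = 6; first = '1'; last = '0'

No, "110010" does not match 0(0|1)*0


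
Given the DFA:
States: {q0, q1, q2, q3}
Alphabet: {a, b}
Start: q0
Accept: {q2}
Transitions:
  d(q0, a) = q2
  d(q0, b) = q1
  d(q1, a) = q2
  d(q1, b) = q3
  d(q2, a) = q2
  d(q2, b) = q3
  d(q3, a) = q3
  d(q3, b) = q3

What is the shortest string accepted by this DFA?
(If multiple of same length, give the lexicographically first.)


BFS by string length (lex-first path to each state shown):
  len 0: q0<-""
  len 1: q1<-"b", q2<-"a"
Found accept state at length 1.

"a"


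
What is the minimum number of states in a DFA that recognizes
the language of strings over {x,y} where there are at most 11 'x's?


States: count = 0, 1, ..., 11 (all accepting; 12 states), plus a dead state for count > 11.
Total: 12 + 1 = 13.

13


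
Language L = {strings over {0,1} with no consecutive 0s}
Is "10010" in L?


'00' occurs at index 1

No, "10010" is not in L


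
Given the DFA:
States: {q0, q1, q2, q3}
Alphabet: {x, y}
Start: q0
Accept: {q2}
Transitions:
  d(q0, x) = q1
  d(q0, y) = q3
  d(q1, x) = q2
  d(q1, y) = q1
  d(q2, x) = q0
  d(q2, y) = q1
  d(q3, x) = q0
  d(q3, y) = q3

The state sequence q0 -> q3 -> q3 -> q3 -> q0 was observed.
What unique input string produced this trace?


Trace back each transition to find the symbol:
  q0 --[y]--> q3
  q3 --[y]--> q3
  q3 --[y]--> q3
  q3 --[x]--> q0

"yyyx"


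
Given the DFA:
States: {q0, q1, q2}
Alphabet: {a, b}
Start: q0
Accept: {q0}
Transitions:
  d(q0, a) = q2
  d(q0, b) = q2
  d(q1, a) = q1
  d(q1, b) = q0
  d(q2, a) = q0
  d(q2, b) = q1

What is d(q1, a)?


Looking up transition d(q1, a)

q1


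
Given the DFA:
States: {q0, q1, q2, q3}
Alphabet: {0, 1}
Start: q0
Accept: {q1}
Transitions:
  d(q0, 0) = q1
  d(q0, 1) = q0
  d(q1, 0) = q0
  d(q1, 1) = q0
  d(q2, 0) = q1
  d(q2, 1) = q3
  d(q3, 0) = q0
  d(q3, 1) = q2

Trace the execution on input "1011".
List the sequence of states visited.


Input: 1011
d(q0, 1) = q0
d(q0, 0) = q1
d(q1, 1) = q0
d(q0, 1) = q0


q0 -> q0 -> q1 -> q0 -> q0


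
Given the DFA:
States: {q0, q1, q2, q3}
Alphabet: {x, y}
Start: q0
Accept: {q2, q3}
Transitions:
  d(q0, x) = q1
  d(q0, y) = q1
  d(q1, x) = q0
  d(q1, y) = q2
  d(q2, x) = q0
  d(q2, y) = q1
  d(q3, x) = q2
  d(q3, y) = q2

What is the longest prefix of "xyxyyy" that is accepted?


Run the DFA, marking each prefix where the state is accepting:
  "" -> q0 [reject]
  "x" -> q1 [reject]
  "xy" -> q2 [accept]
  "xyx" -> q0 [reject]
  "xyxy" -> q1 [reject]
  "xyxyy" -> q2 [accept]
  "xyxyyy" -> q1 [reject]

"xyxyy"


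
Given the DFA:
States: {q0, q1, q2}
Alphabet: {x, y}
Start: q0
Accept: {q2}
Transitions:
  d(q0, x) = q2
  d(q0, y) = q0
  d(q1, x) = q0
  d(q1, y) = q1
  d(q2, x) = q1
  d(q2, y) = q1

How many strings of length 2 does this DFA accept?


Enumerating all length-2 strings:
  "xx" -> q1 [reject]
  "xy" -> q1 [reject]
  "yx" -> q2 [accept]
  "yy" -> q0 [reject]

1 out of 4


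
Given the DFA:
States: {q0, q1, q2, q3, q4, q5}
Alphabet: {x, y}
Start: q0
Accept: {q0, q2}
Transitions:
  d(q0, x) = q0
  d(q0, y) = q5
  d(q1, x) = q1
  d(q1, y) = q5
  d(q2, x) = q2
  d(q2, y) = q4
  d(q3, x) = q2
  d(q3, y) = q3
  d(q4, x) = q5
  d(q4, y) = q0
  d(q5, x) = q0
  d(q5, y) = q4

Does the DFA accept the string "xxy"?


Trace: q0 -> q0 -> q0 -> q5
Final state: q5
Accept states: {q0, q2}

No, rejected (final state q5 is not an accept state)


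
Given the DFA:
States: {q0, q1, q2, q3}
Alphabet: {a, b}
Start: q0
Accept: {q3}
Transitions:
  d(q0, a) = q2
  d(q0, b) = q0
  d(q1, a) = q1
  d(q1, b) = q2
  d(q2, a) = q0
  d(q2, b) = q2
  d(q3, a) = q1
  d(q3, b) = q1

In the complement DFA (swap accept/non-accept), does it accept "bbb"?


Trace: q0 -> q0 -> q0 -> q0
Final: q0
Original accept: {q3}
Complement: q0 is not in original accept

Yes, complement accepts (original rejects)


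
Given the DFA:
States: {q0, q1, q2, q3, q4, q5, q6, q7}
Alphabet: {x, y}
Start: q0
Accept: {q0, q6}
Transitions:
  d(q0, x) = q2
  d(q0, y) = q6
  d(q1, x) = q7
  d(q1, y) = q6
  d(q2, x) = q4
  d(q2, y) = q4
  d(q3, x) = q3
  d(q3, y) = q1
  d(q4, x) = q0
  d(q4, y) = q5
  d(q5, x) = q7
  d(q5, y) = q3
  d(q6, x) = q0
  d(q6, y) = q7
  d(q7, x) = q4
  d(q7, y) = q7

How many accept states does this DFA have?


Accept states listed: {q0, q6}
Counting: q0(1) q6(2)

2


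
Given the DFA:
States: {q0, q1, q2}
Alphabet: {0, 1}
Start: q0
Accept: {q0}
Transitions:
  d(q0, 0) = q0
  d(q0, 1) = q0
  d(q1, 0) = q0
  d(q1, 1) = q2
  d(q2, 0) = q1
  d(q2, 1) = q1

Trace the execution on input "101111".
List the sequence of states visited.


Input: 101111
d(q0, 1) = q0
d(q0, 0) = q0
d(q0, 1) = q0
d(q0, 1) = q0
d(q0, 1) = q0
d(q0, 1) = q0


q0 -> q0 -> q0 -> q0 -> q0 -> q0 -> q0


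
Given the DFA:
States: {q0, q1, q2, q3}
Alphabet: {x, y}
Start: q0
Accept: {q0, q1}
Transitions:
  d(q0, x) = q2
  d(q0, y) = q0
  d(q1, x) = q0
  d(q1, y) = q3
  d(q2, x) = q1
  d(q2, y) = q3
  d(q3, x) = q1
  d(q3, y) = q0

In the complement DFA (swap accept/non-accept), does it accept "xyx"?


Trace: q0 -> q2 -> q3 -> q1
Final: q1
Original accept: {q0, q1}
Complement: q1 is in original accept

No, complement rejects (original accepts)


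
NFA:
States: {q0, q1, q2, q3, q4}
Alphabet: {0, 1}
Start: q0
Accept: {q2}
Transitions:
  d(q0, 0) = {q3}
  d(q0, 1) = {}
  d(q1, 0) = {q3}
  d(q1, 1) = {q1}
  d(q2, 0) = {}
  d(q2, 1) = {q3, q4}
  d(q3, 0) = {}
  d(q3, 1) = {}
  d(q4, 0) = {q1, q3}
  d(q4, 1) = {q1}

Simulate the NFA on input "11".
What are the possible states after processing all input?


Start: {q0}
  --1--> {}
  --1--> {}

{} (empty set, no valid transitions)


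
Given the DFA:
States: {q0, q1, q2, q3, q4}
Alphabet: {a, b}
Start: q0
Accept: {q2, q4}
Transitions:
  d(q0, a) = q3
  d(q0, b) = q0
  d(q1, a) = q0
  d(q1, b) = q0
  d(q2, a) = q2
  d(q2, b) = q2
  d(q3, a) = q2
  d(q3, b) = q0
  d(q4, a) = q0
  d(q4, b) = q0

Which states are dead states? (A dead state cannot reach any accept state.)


Forward reachability from each state:
  q0 -> reaches accept state q2 (live)
  q1 -> reaches accept state q2 (live)
  q2 -> reaches accept state q2 (live)
  q3 -> reaches accept state q2 (live)
  q4 -> reaches accept state q2 (live)

None (all states can reach an accept state)


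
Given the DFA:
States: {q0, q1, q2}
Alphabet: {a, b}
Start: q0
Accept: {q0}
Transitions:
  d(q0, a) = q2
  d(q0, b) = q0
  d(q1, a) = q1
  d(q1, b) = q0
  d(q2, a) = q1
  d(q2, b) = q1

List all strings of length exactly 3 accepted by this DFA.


All strings of length 3: 8 total
Accepted: 3

"aab", "abb", "bbb"


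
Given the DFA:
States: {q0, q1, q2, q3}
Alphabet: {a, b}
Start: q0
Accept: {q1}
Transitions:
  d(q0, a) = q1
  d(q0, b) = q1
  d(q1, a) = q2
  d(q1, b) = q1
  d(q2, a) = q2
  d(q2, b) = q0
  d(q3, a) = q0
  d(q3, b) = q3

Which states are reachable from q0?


BFS from q0:
  layer 0: {q0}
  layer 1: {q1}
  layer 2: {q2}

{q0, q1, q2}


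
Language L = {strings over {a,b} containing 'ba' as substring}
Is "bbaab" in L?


'ba' occurs at index 1

Yes, "bbaab" is in L


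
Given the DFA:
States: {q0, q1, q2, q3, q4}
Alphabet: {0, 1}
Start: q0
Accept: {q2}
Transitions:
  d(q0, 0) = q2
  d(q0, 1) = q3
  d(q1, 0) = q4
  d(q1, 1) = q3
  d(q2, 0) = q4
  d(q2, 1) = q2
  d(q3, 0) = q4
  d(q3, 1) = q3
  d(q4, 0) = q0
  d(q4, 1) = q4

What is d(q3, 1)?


Looking up transition d(q3, 1)

q3


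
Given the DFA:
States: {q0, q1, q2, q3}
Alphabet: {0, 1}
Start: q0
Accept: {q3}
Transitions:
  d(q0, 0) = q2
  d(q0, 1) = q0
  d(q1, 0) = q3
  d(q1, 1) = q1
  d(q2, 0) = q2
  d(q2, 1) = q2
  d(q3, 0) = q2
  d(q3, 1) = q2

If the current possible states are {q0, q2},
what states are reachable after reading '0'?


Apply transition on '0' from each current state:
  d(q0, 0) = q2
  d(q2, 0) = q2

{q2}


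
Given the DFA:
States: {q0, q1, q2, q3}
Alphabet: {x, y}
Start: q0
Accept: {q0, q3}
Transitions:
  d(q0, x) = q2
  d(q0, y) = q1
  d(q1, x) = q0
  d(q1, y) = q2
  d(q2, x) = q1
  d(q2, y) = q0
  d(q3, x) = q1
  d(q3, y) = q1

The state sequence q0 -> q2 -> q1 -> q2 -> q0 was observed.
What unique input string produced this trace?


Trace back each transition to find the symbol:
  q0 --[x]--> q2
  q2 --[x]--> q1
  q1 --[y]--> q2
  q2 --[y]--> q0

"xxyy"


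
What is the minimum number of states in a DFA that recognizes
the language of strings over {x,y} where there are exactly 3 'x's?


States: count = 0, 1, ..., 3 (that's 4 states), plus a dead state for count > 3.
Total: 4 + 1 = 5. Accept = count-3 state.

5


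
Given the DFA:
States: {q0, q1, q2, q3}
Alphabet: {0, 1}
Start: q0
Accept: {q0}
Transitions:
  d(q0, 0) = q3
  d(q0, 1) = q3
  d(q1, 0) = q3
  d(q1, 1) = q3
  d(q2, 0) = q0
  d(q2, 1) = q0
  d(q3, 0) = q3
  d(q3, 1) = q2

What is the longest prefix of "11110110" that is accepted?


Run the DFA, marking each prefix where the state is accepting:
  "" -> q0 [accept]
  "1" -> q3 [reject]
  "11" -> q2 [reject]
  "111" -> q0 [accept]
  "1111" -> q3 [reject]
  "11110" -> q3 [reject]
  "111101" -> q2 [reject]
  "1111011" -> q0 [accept]
  "11110110" -> q3 [reject]

"1111011"


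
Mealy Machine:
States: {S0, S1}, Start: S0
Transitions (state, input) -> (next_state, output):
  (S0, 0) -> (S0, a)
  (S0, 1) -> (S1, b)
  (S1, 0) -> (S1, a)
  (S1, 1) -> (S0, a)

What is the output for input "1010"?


Step-by-step:
  (S0, 1) -> (S1, b)
  (S1, 0) -> (S1, a)
  (S1, 1) -> (S0, a)
  (S0, 0) -> (S0, a)

"baaa"


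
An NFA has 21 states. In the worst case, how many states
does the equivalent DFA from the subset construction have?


Subset construction: one DFA state per subset of NFA states.
2^21 = 2097152

2097152


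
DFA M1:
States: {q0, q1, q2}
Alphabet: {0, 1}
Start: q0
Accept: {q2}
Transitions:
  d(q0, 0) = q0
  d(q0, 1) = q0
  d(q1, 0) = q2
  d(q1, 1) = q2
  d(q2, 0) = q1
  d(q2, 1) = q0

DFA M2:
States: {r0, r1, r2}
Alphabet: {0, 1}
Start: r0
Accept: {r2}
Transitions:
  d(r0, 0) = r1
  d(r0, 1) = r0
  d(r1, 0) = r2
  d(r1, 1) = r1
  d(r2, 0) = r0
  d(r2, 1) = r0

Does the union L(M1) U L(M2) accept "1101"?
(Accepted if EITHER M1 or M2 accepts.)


M1: final=q0 accepted=False
M2: final=r1 accepted=False

No, union rejects (neither accepts)


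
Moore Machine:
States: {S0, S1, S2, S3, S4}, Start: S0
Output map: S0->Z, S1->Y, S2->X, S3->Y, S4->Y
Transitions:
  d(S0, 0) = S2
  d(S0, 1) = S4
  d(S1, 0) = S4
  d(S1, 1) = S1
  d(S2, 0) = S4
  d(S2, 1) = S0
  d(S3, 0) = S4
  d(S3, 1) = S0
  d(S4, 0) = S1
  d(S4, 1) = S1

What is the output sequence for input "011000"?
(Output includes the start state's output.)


Start: S0 (output Z)
  --0--> S2 (output X)
  --1--> S0 (output Z)
  --1--> S4 (output Y)
  --0--> S1 (output Y)
  --0--> S4 (output Y)
  --0--> S1 (output Y)

"ZXZYYYY"


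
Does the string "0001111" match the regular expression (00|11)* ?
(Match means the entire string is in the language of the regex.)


|string| = 7; first = '0'; last = '1'

No, "0001111" does not match (00|11)*


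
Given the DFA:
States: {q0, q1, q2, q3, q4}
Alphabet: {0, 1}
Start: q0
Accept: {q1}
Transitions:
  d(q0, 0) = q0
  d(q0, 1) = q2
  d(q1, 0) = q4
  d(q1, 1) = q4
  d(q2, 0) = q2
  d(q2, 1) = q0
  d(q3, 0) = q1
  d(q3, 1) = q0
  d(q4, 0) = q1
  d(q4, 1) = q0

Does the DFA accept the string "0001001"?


Trace: q0 -> q0 -> q0 -> q0 -> q2 -> q2 -> q2 -> q0
Final state: q0
Accept states: {q1}

No, rejected (final state q0 is not an accept state)


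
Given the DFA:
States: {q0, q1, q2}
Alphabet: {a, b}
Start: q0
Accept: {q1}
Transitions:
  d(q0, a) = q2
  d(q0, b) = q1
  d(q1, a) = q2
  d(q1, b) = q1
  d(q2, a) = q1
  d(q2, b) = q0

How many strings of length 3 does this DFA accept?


Enumerating all length-3 strings:
  "aaa" -> q2 [reject]
  "aab" -> q1 [accept]
  "aba" -> q2 [reject]
  "abb" -> q1 [accept]
  "baa" -> q1 [accept]
  "bab" -> q0 [reject]
  "bba" -> q2 [reject]
  "bbb" -> q1 [accept]

4 out of 8


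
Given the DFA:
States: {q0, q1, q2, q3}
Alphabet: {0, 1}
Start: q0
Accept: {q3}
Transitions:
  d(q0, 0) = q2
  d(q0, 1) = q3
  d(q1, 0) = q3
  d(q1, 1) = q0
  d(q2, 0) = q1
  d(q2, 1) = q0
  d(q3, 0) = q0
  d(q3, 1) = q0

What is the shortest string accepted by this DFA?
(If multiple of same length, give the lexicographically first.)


BFS by string length (lex-first path to each state shown):
  len 0: q0<-""
  len 1: q2<-"0", q3<-"1"
Found accept state at length 1.

"1"


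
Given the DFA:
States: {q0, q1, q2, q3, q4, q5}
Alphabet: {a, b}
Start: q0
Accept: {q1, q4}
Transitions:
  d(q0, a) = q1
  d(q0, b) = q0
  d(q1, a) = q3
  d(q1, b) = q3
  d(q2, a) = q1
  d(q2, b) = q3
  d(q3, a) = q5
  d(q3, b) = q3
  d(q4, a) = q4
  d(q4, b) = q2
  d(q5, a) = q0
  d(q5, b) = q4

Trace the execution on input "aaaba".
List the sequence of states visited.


Input: aaaba
d(q0, a) = q1
d(q1, a) = q3
d(q3, a) = q5
d(q5, b) = q4
d(q4, a) = q4


q0 -> q1 -> q3 -> q5 -> q4 -> q4


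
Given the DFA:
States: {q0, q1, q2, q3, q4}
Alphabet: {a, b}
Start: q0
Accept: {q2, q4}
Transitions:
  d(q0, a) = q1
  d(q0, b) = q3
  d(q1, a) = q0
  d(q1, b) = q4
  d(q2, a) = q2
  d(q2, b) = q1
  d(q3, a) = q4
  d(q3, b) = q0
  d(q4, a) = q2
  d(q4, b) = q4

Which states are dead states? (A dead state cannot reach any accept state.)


Forward reachability from each state:
  q0 -> reaches accept state q2 (live)
  q1 -> reaches accept state q2 (live)
  q2 -> reaches accept state q2 (live)
  q3 -> reaches accept state q2 (live)
  q4 -> reaches accept state q2 (live)

None (all states can reach an accept state)


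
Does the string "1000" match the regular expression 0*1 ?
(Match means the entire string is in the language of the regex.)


|string| = 4; first = '1'; last = '0'

No, "1000" does not match 0*1


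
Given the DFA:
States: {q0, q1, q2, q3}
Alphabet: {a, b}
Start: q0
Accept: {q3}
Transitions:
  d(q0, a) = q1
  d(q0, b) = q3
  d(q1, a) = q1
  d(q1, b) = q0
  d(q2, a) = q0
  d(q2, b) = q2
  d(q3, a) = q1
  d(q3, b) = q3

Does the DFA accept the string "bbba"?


Trace: q0 -> q3 -> q3 -> q3 -> q1
Final state: q1
Accept states: {q3}

No, rejected (final state q1 is not an accept state)


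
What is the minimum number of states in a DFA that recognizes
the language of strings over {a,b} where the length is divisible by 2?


States track (length) mod 2.
Need 2 states: one per remainder 0..1; accept = remainder 0.

2


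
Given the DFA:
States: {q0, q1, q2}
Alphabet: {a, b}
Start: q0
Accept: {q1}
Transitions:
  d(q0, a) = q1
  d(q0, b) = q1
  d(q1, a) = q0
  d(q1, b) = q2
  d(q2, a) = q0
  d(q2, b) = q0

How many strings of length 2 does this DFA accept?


Enumerating all length-2 strings:
  "aa" -> q0 [reject]
  "ab" -> q2 [reject]
  "ba" -> q0 [reject]
  "bb" -> q2 [reject]

0 out of 4


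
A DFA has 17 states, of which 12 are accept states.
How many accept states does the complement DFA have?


Complement swaps accept and non-accept states.
17 - 12 = 5

5


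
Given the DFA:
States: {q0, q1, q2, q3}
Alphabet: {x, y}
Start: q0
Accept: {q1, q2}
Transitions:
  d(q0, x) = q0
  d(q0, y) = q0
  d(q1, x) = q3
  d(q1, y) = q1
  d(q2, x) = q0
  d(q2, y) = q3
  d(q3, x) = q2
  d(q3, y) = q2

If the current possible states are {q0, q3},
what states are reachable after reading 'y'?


Apply transition on 'y' from each current state:
  d(q0, y) = q0
  d(q3, y) = q2

{q0, q2}


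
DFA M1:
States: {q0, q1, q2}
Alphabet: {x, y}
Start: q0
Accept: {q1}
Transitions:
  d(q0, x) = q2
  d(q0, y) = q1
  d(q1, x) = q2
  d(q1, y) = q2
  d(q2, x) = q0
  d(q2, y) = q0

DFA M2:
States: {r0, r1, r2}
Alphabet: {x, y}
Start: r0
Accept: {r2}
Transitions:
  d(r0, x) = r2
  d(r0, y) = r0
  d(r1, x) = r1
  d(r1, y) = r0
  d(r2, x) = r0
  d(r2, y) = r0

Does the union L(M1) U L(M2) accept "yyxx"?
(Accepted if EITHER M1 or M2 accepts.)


M1: final=q2 accepted=False
M2: final=r0 accepted=False

No, union rejects (neither accepts)


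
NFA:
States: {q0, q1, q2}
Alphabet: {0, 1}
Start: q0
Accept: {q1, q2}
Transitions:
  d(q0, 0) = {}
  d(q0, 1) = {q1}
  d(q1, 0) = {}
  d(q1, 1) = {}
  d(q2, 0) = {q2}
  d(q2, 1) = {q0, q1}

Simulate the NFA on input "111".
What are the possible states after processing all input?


Start: {q0}
  --1--> {q1}
  --1--> {}
  --1--> {}

{} (empty set, no valid transitions)


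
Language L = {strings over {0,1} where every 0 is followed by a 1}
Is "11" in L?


'00' present: False; ends with '0': False

Yes, "11" is in L


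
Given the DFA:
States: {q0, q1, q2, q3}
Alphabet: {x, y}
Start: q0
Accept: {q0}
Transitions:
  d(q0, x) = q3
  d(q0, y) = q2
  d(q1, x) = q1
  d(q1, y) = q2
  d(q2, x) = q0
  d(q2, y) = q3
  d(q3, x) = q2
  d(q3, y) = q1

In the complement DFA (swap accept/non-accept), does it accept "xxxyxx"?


Trace: q0 -> q3 -> q2 -> q0 -> q2 -> q0 -> q3
Final: q3
Original accept: {q0}
Complement: q3 is not in original accept

Yes, complement accepts (original rejects)


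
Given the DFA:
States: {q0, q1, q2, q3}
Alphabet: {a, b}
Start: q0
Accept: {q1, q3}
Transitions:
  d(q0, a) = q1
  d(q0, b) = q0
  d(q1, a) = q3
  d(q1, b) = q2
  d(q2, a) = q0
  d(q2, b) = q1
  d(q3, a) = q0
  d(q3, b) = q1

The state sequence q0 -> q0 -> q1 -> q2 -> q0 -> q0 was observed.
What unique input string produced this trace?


Trace back each transition to find the symbol:
  q0 --[b]--> q0
  q0 --[a]--> q1
  q1 --[b]--> q2
  q2 --[a]--> q0
  q0 --[b]--> q0

"babab"


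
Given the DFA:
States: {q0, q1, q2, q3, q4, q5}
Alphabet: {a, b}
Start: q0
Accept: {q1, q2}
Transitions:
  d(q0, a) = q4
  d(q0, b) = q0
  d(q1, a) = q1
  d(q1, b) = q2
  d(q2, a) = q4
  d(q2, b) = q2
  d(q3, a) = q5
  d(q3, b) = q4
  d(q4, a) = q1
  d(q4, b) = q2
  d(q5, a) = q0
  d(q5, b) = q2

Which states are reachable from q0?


BFS from q0:
  layer 0: {q0}
  layer 1: {q4}
  layer 2: {q1, q2}

{q0, q1, q2, q4}


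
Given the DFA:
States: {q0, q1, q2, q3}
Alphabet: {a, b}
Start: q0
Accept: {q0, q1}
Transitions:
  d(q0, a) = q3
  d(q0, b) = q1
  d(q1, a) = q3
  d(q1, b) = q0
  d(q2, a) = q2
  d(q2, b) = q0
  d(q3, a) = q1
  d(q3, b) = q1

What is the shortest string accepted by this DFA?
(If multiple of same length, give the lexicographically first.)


BFS by string length (lex-first path to each state shown):
  len 0: q0<-""
Found accept state at length 0.

"" (empty string)


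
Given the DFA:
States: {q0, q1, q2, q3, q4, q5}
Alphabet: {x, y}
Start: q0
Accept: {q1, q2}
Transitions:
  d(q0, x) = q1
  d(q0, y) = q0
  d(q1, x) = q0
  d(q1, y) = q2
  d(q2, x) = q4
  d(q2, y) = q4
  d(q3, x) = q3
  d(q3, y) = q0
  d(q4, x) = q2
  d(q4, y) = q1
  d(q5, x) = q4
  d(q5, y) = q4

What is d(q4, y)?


Looking up transition d(q4, y)

q1


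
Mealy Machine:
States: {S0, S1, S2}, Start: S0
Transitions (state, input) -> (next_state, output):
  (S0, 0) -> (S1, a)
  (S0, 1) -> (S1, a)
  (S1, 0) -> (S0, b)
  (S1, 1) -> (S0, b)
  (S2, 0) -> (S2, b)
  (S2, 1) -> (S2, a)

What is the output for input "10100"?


Step-by-step:
  (S0, 1) -> (S1, a)
  (S1, 0) -> (S0, b)
  (S0, 1) -> (S1, a)
  (S1, 0) -> (S0, b)
  (S0, 0) -> (S1, a)

"ababa"


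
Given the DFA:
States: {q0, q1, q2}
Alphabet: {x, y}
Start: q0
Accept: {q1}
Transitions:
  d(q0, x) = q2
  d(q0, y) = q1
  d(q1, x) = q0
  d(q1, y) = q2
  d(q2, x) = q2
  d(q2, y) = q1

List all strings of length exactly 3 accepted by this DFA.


All strings of length 3: 8 total
Accepted: 3

"xxy", "yxy", "yyy"


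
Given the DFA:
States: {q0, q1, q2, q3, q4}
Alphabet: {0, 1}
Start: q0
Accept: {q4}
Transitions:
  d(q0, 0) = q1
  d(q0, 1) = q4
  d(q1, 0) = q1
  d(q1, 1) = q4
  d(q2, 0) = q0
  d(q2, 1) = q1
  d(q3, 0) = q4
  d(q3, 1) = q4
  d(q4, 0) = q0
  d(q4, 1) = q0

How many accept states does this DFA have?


Accept states listed: {q4}
Counting: q4(1)

1


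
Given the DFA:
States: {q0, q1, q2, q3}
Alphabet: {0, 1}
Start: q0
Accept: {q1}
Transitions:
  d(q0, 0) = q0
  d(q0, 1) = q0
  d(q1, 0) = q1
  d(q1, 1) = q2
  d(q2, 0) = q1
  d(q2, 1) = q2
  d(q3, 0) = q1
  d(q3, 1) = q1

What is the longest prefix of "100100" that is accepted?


Run the DFA, marking each prefix where the state is accepting:
  "" -> q0 [reject]
  "1" -> q0 [reject]
  "10" -> q0 [reject]
  "100" -> q0 [reject]
  "1001" -> q0 [reject]
  "10010" -> q0 [reject]
  "100100" -> q0 [reject]

No prefix is accepted


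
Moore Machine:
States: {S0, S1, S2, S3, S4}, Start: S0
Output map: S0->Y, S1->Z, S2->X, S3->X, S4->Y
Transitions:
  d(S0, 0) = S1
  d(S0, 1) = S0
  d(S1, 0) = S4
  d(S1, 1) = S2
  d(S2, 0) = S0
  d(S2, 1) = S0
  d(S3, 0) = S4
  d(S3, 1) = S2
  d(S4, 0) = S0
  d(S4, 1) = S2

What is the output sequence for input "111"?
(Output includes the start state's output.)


Start: S0 (output Y)
  --1--> S0 (output Y)
  --1--> S0 (output Y)
  --1--> S0 (output Y)

"YYYY"


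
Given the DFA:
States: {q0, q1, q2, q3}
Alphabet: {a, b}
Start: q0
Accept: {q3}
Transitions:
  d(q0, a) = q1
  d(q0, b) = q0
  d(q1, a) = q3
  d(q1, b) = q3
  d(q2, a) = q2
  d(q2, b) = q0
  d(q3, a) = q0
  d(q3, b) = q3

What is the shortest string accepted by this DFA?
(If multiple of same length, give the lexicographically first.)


BFS by string length (lex-first path to each state shown):
  len 0: q0<-""
  len 1: q0<-"b", q1<-"a"
  len 2: q0<-"bb", q1<-"ba", q3<-"aa"
Found accept state at length 2.

"aa"


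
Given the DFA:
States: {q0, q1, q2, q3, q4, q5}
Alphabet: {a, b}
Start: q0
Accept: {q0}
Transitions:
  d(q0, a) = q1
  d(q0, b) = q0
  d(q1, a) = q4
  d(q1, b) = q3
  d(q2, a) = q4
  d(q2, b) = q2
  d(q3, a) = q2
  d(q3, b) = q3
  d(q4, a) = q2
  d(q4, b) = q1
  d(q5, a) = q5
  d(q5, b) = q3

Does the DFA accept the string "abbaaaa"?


Trace: q0 -> q1 -> q3 -> q3 -> q2 -> q4 -> q2 -> q4
Final state: q4
Accept states: {q0}

No, rejected (final state q4 is not an accept state)


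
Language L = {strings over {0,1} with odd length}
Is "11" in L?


length = 2; 2 mod 2 = 0

No, "11" is not in L


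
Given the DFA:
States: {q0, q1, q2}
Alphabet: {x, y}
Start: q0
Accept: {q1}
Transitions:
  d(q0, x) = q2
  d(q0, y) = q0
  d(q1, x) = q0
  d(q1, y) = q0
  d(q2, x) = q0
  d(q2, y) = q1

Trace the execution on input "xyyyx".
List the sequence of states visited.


Input: xyyyx
d(q0, x) = q2
d(q2, y) = q1
d(q1, y) = q0
d(q0, y) = q0
d(q0, x) = q2


q0 -> q2 -> q1 -> q0 -> q0 -> q2


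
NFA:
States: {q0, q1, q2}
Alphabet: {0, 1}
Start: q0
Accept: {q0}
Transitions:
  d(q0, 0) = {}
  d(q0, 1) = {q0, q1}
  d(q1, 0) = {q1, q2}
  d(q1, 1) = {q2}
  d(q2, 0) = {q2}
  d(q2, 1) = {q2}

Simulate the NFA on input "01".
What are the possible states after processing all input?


Start: {q0}
  --0--> {}
  --1--> {}

{} (empty set, no valid transitions)


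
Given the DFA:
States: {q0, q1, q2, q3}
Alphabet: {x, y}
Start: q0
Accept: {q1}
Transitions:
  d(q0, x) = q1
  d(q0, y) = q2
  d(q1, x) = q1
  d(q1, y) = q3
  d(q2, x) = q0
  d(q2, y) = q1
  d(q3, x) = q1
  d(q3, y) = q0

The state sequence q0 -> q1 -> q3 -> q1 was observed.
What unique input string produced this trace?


Trace back each transition to find the symbol:
  q0 --[x]--> q1
  q1 --[y]--> q3
  q3 --[x]--> q1

"xyx"


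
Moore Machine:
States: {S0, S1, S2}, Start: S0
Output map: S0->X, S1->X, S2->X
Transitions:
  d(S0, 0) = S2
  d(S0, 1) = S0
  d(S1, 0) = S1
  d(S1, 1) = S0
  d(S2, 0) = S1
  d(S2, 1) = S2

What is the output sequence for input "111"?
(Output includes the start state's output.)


Start: S0 (output X)
  --1--> S0 (output X)
  --1--> S0 (output X)
  --1--> S0 (output X)

"XXXX"


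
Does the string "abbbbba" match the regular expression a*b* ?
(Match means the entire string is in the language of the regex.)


|string| = 7; first = 'a'; last = 'a'

No, "abbbbba" does not match a*b*


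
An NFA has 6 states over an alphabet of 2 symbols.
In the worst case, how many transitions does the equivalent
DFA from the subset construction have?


Subset construction: one DFA state per subset of NFA states = 2^6 = 64 states.
Each DFA state has 2 outgoing transitions: 64 * 2 = 128

128


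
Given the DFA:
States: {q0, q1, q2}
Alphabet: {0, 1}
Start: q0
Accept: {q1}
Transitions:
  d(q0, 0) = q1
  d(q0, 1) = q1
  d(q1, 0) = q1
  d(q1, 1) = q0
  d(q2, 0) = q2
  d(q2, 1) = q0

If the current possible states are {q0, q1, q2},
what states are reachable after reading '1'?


Apply transition on '1' from each current state:
  d(q0, 1) = q1
  d(q1, 1) = q0
  d(q2, 1) = q0

{q0, q1}


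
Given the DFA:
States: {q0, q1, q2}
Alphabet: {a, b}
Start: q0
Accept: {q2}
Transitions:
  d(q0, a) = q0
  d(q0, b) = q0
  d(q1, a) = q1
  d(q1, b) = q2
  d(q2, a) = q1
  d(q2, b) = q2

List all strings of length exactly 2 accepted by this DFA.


All strings of length 2: 4 total
Accepted: 0

None


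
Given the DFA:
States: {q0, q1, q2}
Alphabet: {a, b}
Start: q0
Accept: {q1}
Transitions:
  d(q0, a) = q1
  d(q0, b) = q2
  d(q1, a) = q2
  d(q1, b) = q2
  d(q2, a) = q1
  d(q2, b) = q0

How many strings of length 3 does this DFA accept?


Enumerating all length-3 strings:
  "aaa" -> q1 [accept]
  "aab" -> q0 [reject]
  "aba" -> q1 [accept]
  "abb" -> q0 [reject]
  "baa" -> q2 [reject]
  "bab" -> q2 [reject]
  "bba" -> q1 [accept]
  "bbb" -> q2 [reject]

3 out of 8


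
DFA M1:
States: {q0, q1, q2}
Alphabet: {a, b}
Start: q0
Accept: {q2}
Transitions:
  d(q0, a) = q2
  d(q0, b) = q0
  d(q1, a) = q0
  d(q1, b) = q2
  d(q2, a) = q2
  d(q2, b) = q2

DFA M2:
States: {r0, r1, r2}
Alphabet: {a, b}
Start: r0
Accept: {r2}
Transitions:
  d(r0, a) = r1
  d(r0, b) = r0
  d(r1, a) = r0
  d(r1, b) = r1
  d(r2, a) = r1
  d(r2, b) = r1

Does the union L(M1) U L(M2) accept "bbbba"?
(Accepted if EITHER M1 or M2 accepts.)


M1: final=q2 accepted=True
M2: final=r1 accepted=False

Yes, union accepts


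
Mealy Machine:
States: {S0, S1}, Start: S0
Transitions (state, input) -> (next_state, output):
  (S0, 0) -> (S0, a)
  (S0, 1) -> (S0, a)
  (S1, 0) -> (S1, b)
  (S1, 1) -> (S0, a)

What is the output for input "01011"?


Step-by-step:
  (S0, 0) -> (S0, a)
  (S0, 1) -> (S0, a)
  (S0, 0) -> (S0, a)
  (S0, 1) -> (S0, a)
  (S0, 1) -> (S0, a)

"aaaaa"


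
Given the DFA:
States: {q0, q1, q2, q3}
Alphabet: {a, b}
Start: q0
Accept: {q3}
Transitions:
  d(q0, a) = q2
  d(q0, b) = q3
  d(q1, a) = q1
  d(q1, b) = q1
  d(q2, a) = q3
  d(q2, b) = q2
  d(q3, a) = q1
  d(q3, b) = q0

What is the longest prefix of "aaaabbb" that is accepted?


Run the DFA, marking each prefix where the state is accepting:
  "" -> q0 [reject]
  "a" -> q2 [reject]
  "aa" -> q3 [accept]
  "aaa" -> q1 [reject]
  "aaaa" -> q1 [reject]
  "aaaab" -> q1 [reject]
  "aaaabb" -> q1 [reject]
  "aaaabbb" -> q1 [reject]

"aa"


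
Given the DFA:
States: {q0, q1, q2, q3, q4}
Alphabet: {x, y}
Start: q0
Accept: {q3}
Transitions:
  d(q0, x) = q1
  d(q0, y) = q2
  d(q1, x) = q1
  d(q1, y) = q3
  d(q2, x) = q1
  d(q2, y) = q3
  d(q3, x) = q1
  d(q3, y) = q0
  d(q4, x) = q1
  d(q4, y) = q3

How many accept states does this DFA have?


Accept states listed: {q3}
Counting: q3(1)

1


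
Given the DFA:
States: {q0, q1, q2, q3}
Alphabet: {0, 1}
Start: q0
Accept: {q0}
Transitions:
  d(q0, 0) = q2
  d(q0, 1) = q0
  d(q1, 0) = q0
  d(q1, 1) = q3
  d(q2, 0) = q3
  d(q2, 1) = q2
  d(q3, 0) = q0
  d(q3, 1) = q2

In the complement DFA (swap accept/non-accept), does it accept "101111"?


Trace: q0 -> q0 -> q2 -> q2 -> q2 -> q2 -> q2
Final: q2
Original accept: {q0}
Complement: q2 is not in original accept

Yes, complement accepts (original rejects)


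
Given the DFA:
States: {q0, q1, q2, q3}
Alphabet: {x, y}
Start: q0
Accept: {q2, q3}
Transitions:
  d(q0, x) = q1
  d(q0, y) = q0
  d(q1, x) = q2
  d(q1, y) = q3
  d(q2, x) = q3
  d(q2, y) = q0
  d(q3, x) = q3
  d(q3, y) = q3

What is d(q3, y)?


Looking up transition d(q3, y)

q3


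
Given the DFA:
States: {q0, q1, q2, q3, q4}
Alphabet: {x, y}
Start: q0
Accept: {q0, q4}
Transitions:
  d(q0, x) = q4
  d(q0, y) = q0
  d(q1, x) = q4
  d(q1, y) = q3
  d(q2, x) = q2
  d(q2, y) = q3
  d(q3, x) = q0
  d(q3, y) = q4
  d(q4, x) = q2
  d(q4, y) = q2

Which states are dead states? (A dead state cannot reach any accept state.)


Forward reachability from each state:
  q0 -> reaches accept state q0 (live)
  q1 -> reaches accept state q0 (live)
  q2 -> reaches accept state q0 (live)
  q3 -> reaches accept state q0 (live)
  q4 -> reaches accept state q0 (live)

None (all states can reach an accept state)


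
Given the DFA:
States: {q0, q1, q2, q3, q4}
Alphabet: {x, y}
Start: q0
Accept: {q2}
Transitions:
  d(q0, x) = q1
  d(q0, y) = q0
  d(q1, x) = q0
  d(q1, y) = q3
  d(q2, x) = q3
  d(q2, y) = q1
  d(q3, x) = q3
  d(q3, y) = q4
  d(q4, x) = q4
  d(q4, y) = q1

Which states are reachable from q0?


BFS from q0:
  layer 0: {q0}
  layer 1: {q1}
  layer 2: {q3}
  layer 3: {q4}

{q0, q1, q3, q4}


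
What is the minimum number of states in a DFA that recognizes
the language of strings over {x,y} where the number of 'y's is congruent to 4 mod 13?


States track (count of 'y') mod 13.
Need 13 states: one per remainder 0..12; accept = remainder 4.

13


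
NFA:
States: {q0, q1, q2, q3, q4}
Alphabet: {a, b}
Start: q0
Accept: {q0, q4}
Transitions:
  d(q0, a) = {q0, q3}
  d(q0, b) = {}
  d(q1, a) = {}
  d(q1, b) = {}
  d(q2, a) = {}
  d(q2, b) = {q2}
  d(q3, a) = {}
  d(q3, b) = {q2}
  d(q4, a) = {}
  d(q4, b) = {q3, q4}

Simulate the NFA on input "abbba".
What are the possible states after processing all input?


Start: {q0}
  --a--> {q0, q3}
  --b--> {q2}
  --b--> {q2}
  --b--> {q2}
  --a--> {}

{} (empty set, no valid transitions)


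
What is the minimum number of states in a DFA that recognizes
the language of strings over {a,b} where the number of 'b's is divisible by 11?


States track (count of 'b') mod 11.
Need 11 states: one per remainder 0..10; accept = remainder 0.

11


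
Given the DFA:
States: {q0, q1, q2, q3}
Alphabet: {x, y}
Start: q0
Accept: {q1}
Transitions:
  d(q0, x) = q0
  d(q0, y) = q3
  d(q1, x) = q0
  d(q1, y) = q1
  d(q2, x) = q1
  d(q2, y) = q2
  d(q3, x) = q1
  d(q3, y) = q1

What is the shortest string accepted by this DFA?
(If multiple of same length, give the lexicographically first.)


BFS by string length (lex-first path to each state shown):
  len 0: q0<-""
  len 1: q0<-"x", q3<-"y"
  len 2: q0<-"xx", q1<-"yx", q3<-"xy"
Found accept state at length 2.

"yx"


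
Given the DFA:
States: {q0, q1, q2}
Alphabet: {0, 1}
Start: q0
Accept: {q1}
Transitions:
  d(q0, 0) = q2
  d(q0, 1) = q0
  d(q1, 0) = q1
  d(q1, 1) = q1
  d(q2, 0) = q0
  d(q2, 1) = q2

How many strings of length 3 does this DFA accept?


Enumerating all length-3 strings:
  "000" -> q2 [reject]
  "001" -> q0 [reject]
  "010" -> q0 [reject]
  "011" -> q2 [reject]
  "100" -> q0 [reject]
  "101" -> q2 [reject]
  "110" -> q2 [reject]
  "111" -> q0 [reject]

0 out of 8


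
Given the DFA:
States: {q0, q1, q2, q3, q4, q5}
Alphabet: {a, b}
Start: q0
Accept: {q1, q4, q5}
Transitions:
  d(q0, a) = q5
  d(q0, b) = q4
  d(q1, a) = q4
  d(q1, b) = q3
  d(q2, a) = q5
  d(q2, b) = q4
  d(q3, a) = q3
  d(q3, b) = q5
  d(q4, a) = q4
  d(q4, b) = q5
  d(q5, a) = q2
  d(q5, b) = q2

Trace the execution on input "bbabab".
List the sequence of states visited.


Input: bbabab
d(q0, b) = q4
d(q4, b) = q5
d(q5, a) = q2
d(q2, b) = q4
d(q4, a) = q4
d(q4, b) = q5


q0 -> q4 -> q5 -> q2 -> q4 -> q4 -> q5


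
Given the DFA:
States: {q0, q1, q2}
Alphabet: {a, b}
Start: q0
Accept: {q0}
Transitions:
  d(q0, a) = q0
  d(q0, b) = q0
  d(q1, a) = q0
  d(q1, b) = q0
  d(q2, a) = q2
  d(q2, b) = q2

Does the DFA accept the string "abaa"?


Trace: q0 -> q0 -> q0 -> q0 -> q0
Final state: q0
Accept states: {q0}

Yes, accepted (final state q0 is an accept state)


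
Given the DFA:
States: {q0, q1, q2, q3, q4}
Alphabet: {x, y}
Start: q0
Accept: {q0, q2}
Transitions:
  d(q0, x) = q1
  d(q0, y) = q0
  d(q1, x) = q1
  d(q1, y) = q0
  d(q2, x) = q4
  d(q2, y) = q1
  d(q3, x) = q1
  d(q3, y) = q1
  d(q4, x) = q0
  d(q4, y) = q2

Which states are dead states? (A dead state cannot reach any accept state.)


Forward reachability from each state:
  q0 -> reaches accept state q0 (live)
  q1 -> reaches accept state q0 (live)
  q2 -> reaches accept state q0 (live)
  q3 -> reaches accept state q0 (live)
  q4 -> reaches accept state q0 (live)

None (all states can reach an accept state)


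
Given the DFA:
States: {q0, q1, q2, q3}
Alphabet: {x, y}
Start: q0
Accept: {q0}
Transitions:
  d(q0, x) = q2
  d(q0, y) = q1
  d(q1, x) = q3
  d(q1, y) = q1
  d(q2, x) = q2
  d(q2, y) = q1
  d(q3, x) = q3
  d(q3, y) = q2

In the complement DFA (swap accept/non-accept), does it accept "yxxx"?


Trace: q0 -> q1 -> q3 -> q3 -> q3
Final: q3
Original accept: {q0}
Complement: q3 is not in original accept

Yes, complement accepts (original rejects)


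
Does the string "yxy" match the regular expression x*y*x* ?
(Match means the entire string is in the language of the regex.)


|string| = 3; first = 'y'; last = 'y'

No, "yxy" does not match x*y*x*


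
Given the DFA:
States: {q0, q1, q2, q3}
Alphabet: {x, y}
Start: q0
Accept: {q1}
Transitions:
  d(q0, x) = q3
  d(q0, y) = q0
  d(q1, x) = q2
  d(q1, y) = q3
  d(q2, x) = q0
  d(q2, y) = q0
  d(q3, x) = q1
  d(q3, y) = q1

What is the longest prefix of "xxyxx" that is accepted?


Run the DFA, marking each prefix where the state is accepting:
  "" -> q0 [reject]
  "x" -> q3 [reject]
  "xx" -> q1 [accept]
  "xxy" -> q3 [reject]
  "xxyx" -> q1 [accept]
  "xxyxx" -> q2 [reject]

"xxyx"


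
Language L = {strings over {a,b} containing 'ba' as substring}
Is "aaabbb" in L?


'ba' does not occur

No, "aaabbb" is not in L


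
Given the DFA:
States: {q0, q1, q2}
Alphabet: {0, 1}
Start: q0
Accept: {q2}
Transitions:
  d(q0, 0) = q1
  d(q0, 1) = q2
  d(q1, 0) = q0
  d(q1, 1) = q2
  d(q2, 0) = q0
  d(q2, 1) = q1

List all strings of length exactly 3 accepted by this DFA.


All strings of length 3: 8 total
Accepted: 3

"001", "101", "111"


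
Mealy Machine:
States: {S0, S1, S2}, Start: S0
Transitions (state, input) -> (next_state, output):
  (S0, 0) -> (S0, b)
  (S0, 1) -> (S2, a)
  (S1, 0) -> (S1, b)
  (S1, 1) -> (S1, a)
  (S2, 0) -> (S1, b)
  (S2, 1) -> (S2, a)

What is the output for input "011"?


Step-by-step:
  (S0, 0) -> (S0, b)
  (S0, 1) -> (S2, a)
  (S2, 1) -> (S2, a)

"baa"


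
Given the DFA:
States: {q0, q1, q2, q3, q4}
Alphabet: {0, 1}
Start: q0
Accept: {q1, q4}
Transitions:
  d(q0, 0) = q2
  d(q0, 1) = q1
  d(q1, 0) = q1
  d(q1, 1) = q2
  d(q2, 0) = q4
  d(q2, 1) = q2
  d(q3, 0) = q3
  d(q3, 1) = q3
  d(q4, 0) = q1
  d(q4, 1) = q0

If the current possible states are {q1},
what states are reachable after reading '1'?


Apply transition on '1' from each current state:
  d(q1, 1) = q2

{q2}


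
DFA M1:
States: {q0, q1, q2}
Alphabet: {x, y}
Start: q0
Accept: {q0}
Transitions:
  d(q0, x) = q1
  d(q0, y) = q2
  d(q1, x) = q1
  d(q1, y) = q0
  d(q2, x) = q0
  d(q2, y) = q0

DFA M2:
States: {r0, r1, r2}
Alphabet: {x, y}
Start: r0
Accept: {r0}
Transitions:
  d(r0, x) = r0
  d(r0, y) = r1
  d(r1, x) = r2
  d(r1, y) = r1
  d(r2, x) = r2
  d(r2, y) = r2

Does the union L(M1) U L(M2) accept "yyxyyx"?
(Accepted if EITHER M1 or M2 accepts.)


M1: final=q0 accepted=True
M2: final=r2 accepted=False

Yes, union accepts


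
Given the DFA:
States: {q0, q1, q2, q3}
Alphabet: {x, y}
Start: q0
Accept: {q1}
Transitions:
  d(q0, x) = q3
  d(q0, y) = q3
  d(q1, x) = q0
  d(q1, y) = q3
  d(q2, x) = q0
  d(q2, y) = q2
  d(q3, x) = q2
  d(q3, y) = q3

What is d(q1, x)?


Looking up transition d(q1, x)

q0


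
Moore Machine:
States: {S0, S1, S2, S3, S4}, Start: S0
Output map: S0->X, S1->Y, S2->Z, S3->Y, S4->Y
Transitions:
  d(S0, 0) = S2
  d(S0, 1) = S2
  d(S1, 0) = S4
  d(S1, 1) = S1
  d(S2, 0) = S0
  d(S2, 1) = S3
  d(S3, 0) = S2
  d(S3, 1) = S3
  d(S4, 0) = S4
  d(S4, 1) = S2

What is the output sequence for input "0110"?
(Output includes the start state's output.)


Start: S0 (output X)
  --0--> S2 (output Z)
  --1--> S3 (output Y)
  --1--> S3 (output Y)
  --0--> S2 (output Z)

"XZYYZ"


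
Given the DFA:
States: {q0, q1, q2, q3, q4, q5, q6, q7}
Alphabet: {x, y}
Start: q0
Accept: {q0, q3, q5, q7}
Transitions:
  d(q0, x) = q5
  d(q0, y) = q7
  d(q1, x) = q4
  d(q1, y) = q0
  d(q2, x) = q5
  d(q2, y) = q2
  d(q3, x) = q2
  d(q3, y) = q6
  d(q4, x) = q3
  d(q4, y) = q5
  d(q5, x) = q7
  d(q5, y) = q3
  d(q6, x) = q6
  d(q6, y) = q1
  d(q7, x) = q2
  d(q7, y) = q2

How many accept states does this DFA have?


Accept states listed: {q0, q3, q5, q7}
Counting: q0(1) q3(2) q5(3) q7(4)

4


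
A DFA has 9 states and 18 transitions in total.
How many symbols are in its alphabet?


Each state has exactly one transition per symbol.
|alphabet| = transitions / states = 18 / 9 = 2

2


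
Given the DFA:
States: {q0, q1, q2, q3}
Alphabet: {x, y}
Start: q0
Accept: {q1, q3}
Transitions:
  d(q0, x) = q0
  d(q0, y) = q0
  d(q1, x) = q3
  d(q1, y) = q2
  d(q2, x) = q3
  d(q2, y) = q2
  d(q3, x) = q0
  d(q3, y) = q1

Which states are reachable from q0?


BFS from q0:
  layer 0: {q0}

{q0}


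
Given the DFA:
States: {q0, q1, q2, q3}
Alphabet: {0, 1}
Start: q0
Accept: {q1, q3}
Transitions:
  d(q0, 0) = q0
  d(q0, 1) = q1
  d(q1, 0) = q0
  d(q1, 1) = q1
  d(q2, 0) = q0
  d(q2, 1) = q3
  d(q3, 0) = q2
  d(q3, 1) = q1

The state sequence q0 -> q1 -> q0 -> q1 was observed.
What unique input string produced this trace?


Trace back each transition to find the symbol:
  q0 --[1]--> q1
  q1 --[0]--> q0
  q0 --[1]--> q1

"101"


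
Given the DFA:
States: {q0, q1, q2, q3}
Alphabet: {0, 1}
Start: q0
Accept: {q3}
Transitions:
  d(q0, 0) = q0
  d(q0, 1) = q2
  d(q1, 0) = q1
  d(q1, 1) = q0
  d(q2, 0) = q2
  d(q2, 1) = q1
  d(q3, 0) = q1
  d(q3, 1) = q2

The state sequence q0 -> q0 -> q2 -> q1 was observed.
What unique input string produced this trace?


Trace back each transition to find the symbol:
  q0 --[0]--> q0
  q0 --[1]--> q2
  q2 --[1]--> q1

"011"


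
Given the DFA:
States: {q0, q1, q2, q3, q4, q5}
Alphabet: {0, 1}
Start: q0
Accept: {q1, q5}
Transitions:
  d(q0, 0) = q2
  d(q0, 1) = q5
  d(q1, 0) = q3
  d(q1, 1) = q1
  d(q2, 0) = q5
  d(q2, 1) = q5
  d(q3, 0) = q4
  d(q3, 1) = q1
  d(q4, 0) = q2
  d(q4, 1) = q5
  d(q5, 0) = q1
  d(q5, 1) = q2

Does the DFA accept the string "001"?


Trace: q0 -> q2 -> q5 -> q2
Final state: q2
Accept states: {q1, q5}

No, rejected (final state q2 is not an accept state)
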